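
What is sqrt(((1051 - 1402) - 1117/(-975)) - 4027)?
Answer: I*sqrt(166429887)/195 ≈ 66.158*I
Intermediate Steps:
sqrt(((1051 - 1402) - 1117/(-975)) - 4027) = sqrt((-351 - 1117*(-1/975)) - 4027) = sqrt((-351 + 1117/975) - 4027) = sqrt(-341108/975 - 4027) = sqrt(-4267433/975) = I*sqrt(166429887)/195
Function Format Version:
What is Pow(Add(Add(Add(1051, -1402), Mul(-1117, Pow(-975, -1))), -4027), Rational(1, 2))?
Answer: Mul(Rational(1, 195), I, Pow(166429887, Rational(1, 2))) ≈ Mul(66.158, I)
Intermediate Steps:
Pow(Add(Add(Add(1051, -1402), Mul(-1117, Pow(-975, -1))), -4027), Rational(1, 2)) = Pow(Add(Add(-351, Mul(-1117, Rational(-1, 975))), -4027), Rational(1, 2)) = Pow(Add(Add(-351, Rational(1117, 975)), -4027), Rational(1, 2)) = Pow(Add(Rational(-341108, 975), -4027), Rational(1, 2)) = Pow(Rational(-4267433, 975), Rational(1, 2)) = Mul(Rational(1, 195), I, Pow(166429887, Rational(1, 2)))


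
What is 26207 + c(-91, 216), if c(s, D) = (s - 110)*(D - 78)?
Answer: -1531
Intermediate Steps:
c(s, D) = (-110 + s)*(-78 + D)
26207 + c(-91, 216) = 26207 + (8580 - 110*216 - 78*(-91) + 216*(-91)) = 26207 + (8580 - 23760 + 7098 - 19656) = 26207 - 27738 = -1531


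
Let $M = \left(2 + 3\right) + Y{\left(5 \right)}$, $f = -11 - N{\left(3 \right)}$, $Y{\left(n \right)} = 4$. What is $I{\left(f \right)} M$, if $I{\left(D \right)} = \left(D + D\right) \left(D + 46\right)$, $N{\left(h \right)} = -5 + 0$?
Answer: $-4320$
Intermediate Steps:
$N{\left(h \right)} = -5$
$f = -6$ ($f = -11 - -5 = -11 + 5 = -6$)
$I{\left(D \right)} = 2 D \left(46 + D\right)$
$M = 9$ ($M = \left(2 + 3\right) + 4 = 5 + 4 = 9$)
$I{\left(f \right)} M = 2 \left(-6\right) \left(46 - 6\right) 9 = 2 \left(-6\right) 40 \cdot 9 = \left(-480\right) 9 = -4320$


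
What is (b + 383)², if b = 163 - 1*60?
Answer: 236196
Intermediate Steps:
b = 103 (b = 163 - 60 = 103)
(b + 383)² = (103 + 383)² = 486² = 236196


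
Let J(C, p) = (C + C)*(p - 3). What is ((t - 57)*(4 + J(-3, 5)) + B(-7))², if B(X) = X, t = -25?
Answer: 421201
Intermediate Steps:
J(C, p) = 2*C*(-3 + p) (J(C, p) = (2*C)*(-3 + p) = 2*C*(-3 + p))
((t - 57)*(4 + J(-3, 5)) + B(-7))² = ((-25 - 57)*(4 + 2*(-3)*(-3 + 5)) - 7)² = (-82*(4 + 2*(-3)*2) - 7)² = (-82*(4 - 12) - 7)² = (-82*(-8) - 7)² = (656 - 7)² = 649² = 421201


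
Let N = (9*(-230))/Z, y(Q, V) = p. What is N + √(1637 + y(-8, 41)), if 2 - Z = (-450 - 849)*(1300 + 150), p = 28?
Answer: -1035/941776 + 3*√185 ≈ 40.803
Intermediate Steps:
y(Q, V) = 28
Z = 1883552 (Z = 2 - (-450 - 849)*(1300 + 150) = 2 - (-1299)*1450 = 2 - 1*(-1883550) = 2 + 1883550 = 1883552)
N = -1035/941776 (N = (9*(-230))/1883552 = -2070*1/1883552 = -1035/941776 ≈ -0.0010990)
N + √(1637 + y(-8, 41)) = -1035/941776 + √(1637 + 28) = -1035/941776 + √1665 = -1035/941776 + 3*√185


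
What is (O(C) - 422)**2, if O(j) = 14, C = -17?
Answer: 166464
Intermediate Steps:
(O(C) - 422)**2 = (14 - 422)**2 = (-408)**2 = 166464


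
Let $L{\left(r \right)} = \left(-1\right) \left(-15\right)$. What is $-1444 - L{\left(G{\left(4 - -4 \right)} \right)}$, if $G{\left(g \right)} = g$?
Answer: $-1459$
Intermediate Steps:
$L{\left(r \right)} = 15$
$-1444 - L{\left(G{\left(4 - -4 \right)} \right)} = -1444 - 15 = -1459$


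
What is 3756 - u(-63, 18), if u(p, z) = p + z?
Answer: 3801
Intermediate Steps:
3756 - u(-63, 18) = 3756 - (-63 + 18) = 3756 - 1*(-45) = 3756 + 45 = 3801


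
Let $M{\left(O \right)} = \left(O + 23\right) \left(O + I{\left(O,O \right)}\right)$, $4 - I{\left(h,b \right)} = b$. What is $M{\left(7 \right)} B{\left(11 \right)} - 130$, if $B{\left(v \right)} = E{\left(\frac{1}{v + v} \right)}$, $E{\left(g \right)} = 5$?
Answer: $470$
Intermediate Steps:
$I{\left(h,b \right)} = 4 - b$
$B{\left(v \right)} = 5$
$M{\left(O \right)} = 92 + 4 O$ ($M{\left(O \right)} = \left(O + 23\right) \left(O - \left(-4 + O\right)\right) = \left(23 + O\right) 4 = 92 + 4 O$)
$M{\left(7 \right)} B{\left(11 \right)} - 130 = \left(92 + 4 \cdot 7\right) 5 - 130 = \left(92 + 28\right) 5 - 130 = 120 \cdot 5 - 130 = 600 - 130 = 470$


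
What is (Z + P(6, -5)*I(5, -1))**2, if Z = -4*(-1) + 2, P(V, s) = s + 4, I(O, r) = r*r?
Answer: 25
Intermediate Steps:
I(O, r) = r**2
P(V, s) = 4 + s
Z = 6 (Z = 4 + 2 = 6)
(Z + P(6, -5)*I(5, -1))**2 = (6 + (4 - 5)*(-1)**2)**2 = (6 - 1*1)**2 = (6 - 1)**2 = 5**2 = 25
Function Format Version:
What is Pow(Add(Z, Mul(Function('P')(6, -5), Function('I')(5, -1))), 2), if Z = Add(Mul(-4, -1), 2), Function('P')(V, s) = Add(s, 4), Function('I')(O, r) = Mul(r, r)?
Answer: 25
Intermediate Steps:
Function('I')(O, r) = Pow(r, 2)
Function('P')(V, s) = Add(4, s)
Z = 6 (Z = Add(4, 2) = 6)
Pow(Add(Z, Mul(Function('P')(6, -5), Function('I')(5, -1))), 2) = Pow(Add(6, Mul(Add(4, -5), Pow(-1, 2))), 2) = Pow(Add(6, Mul(-1, 1)), 2) = Pow(Add(6, -1), 2) = Pow(5, 2) = 25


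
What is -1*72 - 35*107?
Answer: -3817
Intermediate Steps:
-1*72 - 35*107 = -72 - 3745 = -3817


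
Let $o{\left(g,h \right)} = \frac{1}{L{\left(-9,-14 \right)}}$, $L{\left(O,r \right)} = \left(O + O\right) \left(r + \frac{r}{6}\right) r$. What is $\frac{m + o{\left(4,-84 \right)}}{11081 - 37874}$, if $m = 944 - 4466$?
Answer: $\frac{14496553}{110279988} \approx 0.13145$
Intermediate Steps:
$m = -3522$ ($m = 944 - 4466 = -3522$)
$L{\left(O,r \right)} = \frac{7 O r^{2}}{3}$ ($L{\left(O,r \right)} = 2 O \left(r + r \frac{1}{6}\right) r = 2 O \left(r + \frac{r}{6}\right) r = 2 O \frac{7 r}{6} r = \frac{7 O r}{3} r = \frac{7 O r^{2}}{3}$)
$o{\left(g,h \right)} = - \frac{1}{4116}$ ($o{\left(g,h \right)} = \frac{1}{\frac{7}{3} \left(-9\right) \left(-14\right)^{2}} = \frac{1}{\frac{7}{3} \left(-9\right) 196} = \frac{1}{-4116} = - \frac{1}{4116}$)
$\frac{m + o{\left(4,-84 \right)}}{11081 - 37874} = \frac{-3522 - \frac{1}{4116}}{11081 - 37874} = - \frac{14496553}{4116 \left(-26793\right)} = \left(- \frac{14496553}{4116}\right) \left(- \frac{1}{26793}\right) = \frac{14496553}{110279988}$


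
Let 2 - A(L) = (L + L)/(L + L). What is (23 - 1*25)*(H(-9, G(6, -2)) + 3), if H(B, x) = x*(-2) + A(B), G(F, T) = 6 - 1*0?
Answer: 16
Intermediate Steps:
A(L) = 1 (A(L) = 2 - (L + L)/(L + L) = 2 - 2*L/(2*L) = 2 - 2*L*1/(2*L) = 2 - 1*1 = 2 - 1 = 1)
G(F, T) = 6 (G(F, T) = 6 + 0 = 6)
H(B, x) = 1 - 2*x (H(B, x) = x*(-2) + 1 = -2*x + 1 = 1 - 2*x)
(23 - 1*25)*(H(-9, G(6, -2)) + 3) = (23 - 1*25)*((1 - 2*6) + 3) = (23 - 25)*((1 - 12) + 3) = -2*(-11 + 3) = -2*(-8) = 16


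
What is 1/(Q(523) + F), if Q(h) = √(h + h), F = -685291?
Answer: -685291/469623753635 - √1046/469623753635 ≈ -1.4593e-6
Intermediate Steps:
Q(h) = √2*√h (Q(h) = √(2*h) = √2*√h)
1/(Q(523) + F) = 1/(√2*√523 - 685291) = 1/(√1046 - 685291) = 1/(-685291 + √1046)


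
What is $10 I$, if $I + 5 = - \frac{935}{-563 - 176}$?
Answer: $- \frac{27600}{739} \approx -37.348$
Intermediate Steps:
$I = - \frac{2760}{739}$ ($I = -5 - \frac{935}{-563 - 176} = -5 - \frac{935}{-739} = -5 - - \frac{935}{739} = -5 + \frac{935}{739} = - \frac{2760}{739} \approx -3.7348$)
$10 I = 10 \left(- \frac{2760}{739}\right) = - \frac{27600}{739}$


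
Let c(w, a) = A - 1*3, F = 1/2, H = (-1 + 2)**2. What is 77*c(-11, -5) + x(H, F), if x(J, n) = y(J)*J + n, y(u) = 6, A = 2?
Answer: -141/2 ≈ -70.500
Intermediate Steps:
H = 1 (H = 1**2 = 1)
F = 1/2 (F = 1*(1/2) = 1/2 ≈ 0.50000)
c(w, a) = -1 (c(w, a) = 2 - 1*3 = 2 - 3 = -1)
x(J, n) = n + 6*J (x(J, n) = 6*J + n = n + 6*J)
77*c(-11, -5) + x(H, F) = 77*(-1) + (1/2 + 6*1) = -77 + (1/2 + 6) = -77 + 13/2 = -141/2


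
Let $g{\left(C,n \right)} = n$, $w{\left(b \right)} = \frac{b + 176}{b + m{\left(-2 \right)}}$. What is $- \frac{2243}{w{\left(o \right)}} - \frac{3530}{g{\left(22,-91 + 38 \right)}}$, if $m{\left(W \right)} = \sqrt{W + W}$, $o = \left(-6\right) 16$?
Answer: $\frac{730924}{265} - \frac{2243 i}{40} \approx 2758.2 - 56.075 i$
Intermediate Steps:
$o = -96$
$m{\left(W \right)} = \sqrt{2} \sqrt{W}$ ($m{\left(W \right)} = \sqrt{2 W} = \sqrt{2} \sqrt{W}$)
$w{\left(b \right)} = \frac{176 + b}{b + 2 i}$ ($w{\left(b \right)} = \frac{b + 176}{b + \sqrt{2} \sqrt{-2}} = \frac{176 + b}{b + \sqrt{2} i \sqrt{2}} = \frac{176 + b}{b + 2 i}$)
$- \frac{2243}{w{\left(o \right)}} - \frac{3530}{g{\left(22,-91 + 38 \right)}} = - \frac{2243}{\frac{1}{-96 + 2 i} \left(176 - 96\right)} - \frac{3530}{-91 + 38} = - \frac{2243}{\frac{-96 - 2 i}{9220} \cdot 80} - \frac{3530}{-53} = - \frac{2243}{\frac{4}{461} \left(-96 - 2 i\right)} - - \frac{3530}{53} = - 2243 \left(- \frac{6}{5} + \frac{i}{40}\right) + \frac{3530}{53} = \left(\frac{13458}{5} - \frac{2243 i}{40}\right) + \frac{3530}{53} = \frac{730924}{265} - \frac{2243 i}{40}$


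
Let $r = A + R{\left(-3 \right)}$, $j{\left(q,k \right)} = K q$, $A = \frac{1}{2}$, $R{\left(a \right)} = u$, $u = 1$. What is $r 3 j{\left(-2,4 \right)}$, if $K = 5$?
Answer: $-45$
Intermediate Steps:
$R{\left(a \right)} = 1$
$A = \frac{1}{2} \approx 0.5$
$j{\left(q,k \right)} = 5 q$
$r = \frac{3}{2}$ ($r = \frac{1}{2} + 1 = \frac{3}{2} \approx 1.5$)
$r 3 j{\left(-2,4 \right)} = \frac{3}{2} \cdot 3 \cdot 5 \left(-2\right) = \frac{9}{2} \left(-10\right) = -45$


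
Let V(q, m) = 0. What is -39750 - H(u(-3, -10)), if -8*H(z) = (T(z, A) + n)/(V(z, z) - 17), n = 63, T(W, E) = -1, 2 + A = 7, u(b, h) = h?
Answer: -2703031/68 ≈ -39750.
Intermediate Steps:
A = 5 (A = -2 + 7 = 5)
H(z) = 31/68 (H(z) = -(-1 + 63)/(8*(0 - 17)) = -31/(4*(-17)) = -31*(-1)/(4*17) = -⅛*(-62/17) = 31/68)
-39750 - H(u(-3, -10)) = -39750 - 1*31/68 = -39750 - 31/68 = -2703031/68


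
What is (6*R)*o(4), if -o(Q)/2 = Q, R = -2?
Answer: 96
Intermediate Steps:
o(Q) = -2*Q
(6*R)*o(4) = (6*(-2))*(-2*4) = -12*(-8) = 96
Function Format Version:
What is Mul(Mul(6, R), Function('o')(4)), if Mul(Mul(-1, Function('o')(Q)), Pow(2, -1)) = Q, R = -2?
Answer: 96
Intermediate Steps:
Function('o')(Q) = Mul(-2, Q)
Mul(Mul(6, R), Function('o')(4)) = Mul(Mul(6, -2), Mul(-2, 4)) = Mul(-12, -8) = 96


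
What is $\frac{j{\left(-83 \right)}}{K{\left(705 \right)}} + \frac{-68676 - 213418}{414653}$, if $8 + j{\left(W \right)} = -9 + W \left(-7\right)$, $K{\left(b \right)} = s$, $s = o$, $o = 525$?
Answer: $\frac{28588314}{72564275} \approx 0.39397$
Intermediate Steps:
$s = 525$
$K{\left(b \right)} = 525$
$j{\left(W \right)} = -17 - 7 W$ ($j{\left(W \right)} = -8 + \left(-9 + W \left(-7\right)\right) = -8 - \left(9 + 7 W\right) = -17 - 7 W$)
$\frac{j{\left(-83 \right)}}{K{\left(705 \right)}} + \frac{-68676 - 213418}{414653} = \frac{-17 - -581}{525} + \frac{-68676 - 213418}{414653} = \left(-17 + 581\right) \frac{1}{525} + \left(-68676 - 213418\right) \frac{1}{414653} = 564 \cdot \frac{1}{525} - \frac{282094}{414653} = \frac{188}{175} - \frac{282094}{414653} = \frac{28588314}{72564275}$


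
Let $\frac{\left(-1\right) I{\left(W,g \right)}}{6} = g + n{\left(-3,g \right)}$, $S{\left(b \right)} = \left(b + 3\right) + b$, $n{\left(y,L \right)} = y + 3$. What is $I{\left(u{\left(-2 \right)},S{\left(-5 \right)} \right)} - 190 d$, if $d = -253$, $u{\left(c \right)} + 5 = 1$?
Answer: $48112$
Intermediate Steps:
$n{\left(y,L \right)} = 3 + y$
$u{\left(c \right)} = -4$ ($u{\left(c \right)} = -5 + 1 = -4$)
$S{\left(b \right)} = 3 + 2 b$ ($S{\left(b \right)} = \left(3 + b\right) + b = 3 + 2 b$)
$I{\left(W,g \right)} = - 6 g$ ($I{\left(W,g \right)} = - 6 \left(g + \left(3 - 3\right)\right) = - 6 \left(g + 0\right) = - 6 g$)
$I{\left(u{\left(-2 \right)},S{\left(-5 \right)} \right)} - 190 d = - 6 \left(3 + 2 \left(-5\right)\right) - -48070 = - 6 \left(3 - 10\right) + 48070 = \left(-6\right) \left(-7\right) + 48070 = 42 + 48070 = 48112$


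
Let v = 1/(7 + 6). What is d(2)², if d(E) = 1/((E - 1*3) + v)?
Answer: 169/144 ≈ 1.1736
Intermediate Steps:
v = 1/13 ≈ 0.076923
d(E) = 1/(-38/13 + E) (d(E) = 1/((E - 1*3) + 1/13) = 1/((E - 3) + 1/13) = 1/((-3 + E) + 1/13) = 1/(-38/13 + E))
d(2)² = (13/(-38 + 13*2))² = (13/(-38 + 26))² = (13/(-12))² = (13*(-1/12))² = (-13/12)² = 169/144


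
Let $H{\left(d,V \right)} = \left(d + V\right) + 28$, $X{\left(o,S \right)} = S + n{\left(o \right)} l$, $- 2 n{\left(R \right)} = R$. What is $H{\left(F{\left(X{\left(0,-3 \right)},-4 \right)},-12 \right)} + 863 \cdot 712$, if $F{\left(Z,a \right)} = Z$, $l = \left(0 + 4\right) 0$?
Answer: $614469$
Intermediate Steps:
$l = 0$ ($l = 4 \cdot 0 = 0$)
$n{\left(R \right)} = - \frac{R}{2}$
$X{\left(o,S \right)} = S$ ($X{\left(o,S \right)} = S + - \frac{o}{2} \cdot 0 = S + 0 = S$)
$H{\left(d,V \right)} = 28 + V + d$ ($H{\left(d,V \right)} = \left(V + d\right) + 28 = 28 + V + d$)
$H{\left(F{\left(X{\left(0,-3 \right)},-4 \right)},-12 \right)} + 863 \cdot 712 = \left(28 - 12 - 3\right) + 863 \cdot 712 = 13 + 614456 = 614469$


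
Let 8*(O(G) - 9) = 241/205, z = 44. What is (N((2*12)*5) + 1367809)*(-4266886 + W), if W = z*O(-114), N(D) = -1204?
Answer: -478109013874929/82 ≈ -5.8306e+12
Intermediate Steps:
O(G) = 15001/1640 (O(G) = 9 + (241/205)/8 = 9 + (241*(1/205))/8 = 9 + (⅛)*(241/205) = 9 + 241/1640 = 15001/1640)
W = 165011/410 (W = 44*(15001/1640) = 165011/410 ≈ 402.47)
(N((2*12)*5) + 1367809)*(-4266886 + W) = (-1204 + 1367809)*(-4266886 + 165011/410) = 1366605*(-1749258249/410) = -478109013874929/82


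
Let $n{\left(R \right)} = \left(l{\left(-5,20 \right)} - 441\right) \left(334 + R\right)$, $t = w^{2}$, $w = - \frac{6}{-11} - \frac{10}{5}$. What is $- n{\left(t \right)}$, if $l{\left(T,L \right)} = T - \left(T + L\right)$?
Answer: $\frac{18748870}{121} \approx 1.5495 \cdot 10^{5}$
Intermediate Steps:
$l{\left(T,L \right)} = - L$ ($l{\left(T,L \right)} = T - \left(L + T\right) = - L$)
$w = - \frac{16}{11}$ ($w = \left(-6\right) \left(- \frac{1}{11}\right) - 2 = \frac{6}{11} - 2 = - \frac{16}{11} \approx -1.4545$)
$t = \frac{256}{121}$ ($t = \left(- \frac{16}{11}\right)^{2} = \frac{256}{121} \approx 2.1157$)
$n{\left(R \right)} = -153974 - 461 R$ ($n{\left(R \right)} = \left(\left(-1\right) 20 - 441\right) \left(334 + R\right) = \left(-20 - 441\right) \left(334 + R\right) = - 461 \left(334 + R\right) = -153974 - 461 R$)
$- n{\left(t \right)} = - (-153974 - \frac{118016}{121}) = \left(-1\right) \left(- \frac{18748870}{121}\right) = \frac{18748870}{121}$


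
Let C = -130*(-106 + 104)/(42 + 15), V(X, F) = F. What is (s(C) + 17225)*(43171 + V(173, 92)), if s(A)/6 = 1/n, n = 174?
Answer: 21610993338/29 ≈ 7.4521e+8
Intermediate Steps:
C = 260/57 (C = -130/(57/(-2)) = -130/(57*(-1/2)) = -130/(-57/2) = -130*(-2/57) = 260/57 ≈ 4.5614)
s(A) = 1/29 (s(A) = 6/174 = 6*(1/174) = 1/29)
(s(C) + 17225)*(43171 + V(173, 92)) = (1/29 + 17225)*(43171 + 92) = (499526/29)*43263 = 21610993338/29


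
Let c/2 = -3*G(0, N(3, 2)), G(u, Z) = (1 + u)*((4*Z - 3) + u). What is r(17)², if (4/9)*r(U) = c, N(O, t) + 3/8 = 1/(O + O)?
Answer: 42849/16 ≈ 2678.1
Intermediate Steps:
N(O, t) = -3/8 + 1/(2*O) (N(O, t) = -3/8 + 1/(O + O) = -3/8 + 1/(2*O))
G(u, Z) = (1 + u)*(-3 + u + 4*Z) (G(u, Z) = (1 + u)*((-3 + 4*Z) + u) = (1 + u)*(-3 + u + 4*Z))
c = 23 (c = 2*(-3*(-3 + 0² - 2*0 + 4*((⅛)*(4 - 3*3)/3) + 4*((⅛)*(4 - 3*3)/3)*0)) = 2*(-3*(-3 + 0 + 0 + 4*((⅛)*(⅓)*(4 - 9)) + 4*((⅛)*(⅓)*(4 - 9))*0)) = 2*(-3*(-3 + 0 + 0 + 4*((⅛)*(⅓)*(-5)) + 4*((⅛)*(⅓)*(-5))*0)) = 2*(-3*(-3 + 0 + 0 + 4*(-5/24) + 4*(-5/24)*0)) = 2*(-3*(-3 + 0 + 0 - ⅚ + 0)) = 2*(-3*(-23/6)) = 2*(23/2) = 23)
r(U) = 207/4 (r(U) = (9/4)*23 = 207/4)
r(17)² = (207/4)² = 42849/16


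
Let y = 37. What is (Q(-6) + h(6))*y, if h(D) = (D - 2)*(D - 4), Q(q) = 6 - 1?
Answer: 481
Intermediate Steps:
Q(q) = 5
h(D) = (-4 + D)*(-2 + D) (h(D) = (-2 + D)*(-4 + D) = (-4 + D)*(-2 + D))
(Q(-6) + h(6))*y = (5 + (8 + 6² - 6*6))*37 = (5 + (8 + 36 - 36))*37 = (5 + 8)*37 = 13*37 = 481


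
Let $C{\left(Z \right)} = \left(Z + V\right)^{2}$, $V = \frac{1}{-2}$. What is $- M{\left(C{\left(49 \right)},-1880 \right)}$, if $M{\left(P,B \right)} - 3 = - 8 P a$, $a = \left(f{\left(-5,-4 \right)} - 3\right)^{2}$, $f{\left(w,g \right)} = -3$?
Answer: $677445$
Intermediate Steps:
$a = 36$ ($a = \left(-3 - 3\right)^{2} = \left(-6\right)^{2} = 36$)
$V = - \frac{1}{2} \approx -0.5$
$C{\left(Z \right)} = \left(- \frac{1}{2} + Z\right)^{2}$ ($C{\left(Z \right)} = \left(Z - \frac{1}{2}\right)^{2} = \left(- \frac{1}{2} + Z\right)^{2}$)
$M{\left(P,B \right)} = 3 - 288 P$ ($M{\left(P,B \right)} = 3 + - 8 P 36 = 3 - 288 P$)
$- M{\left(C{\left(49 \right)},-1880 \right)} = - (3 - 288 \frac{\left(-1 + 2 \cdot 49\right)^{2}}{4}) = - (3 - 288 \frac{\left(-1 + 98\right)^{2}}{4}) = - (3 - 288 \frac{97^{2}}{4}) = - (3 - 288 \cdot \frac{1}{4} \cdot 9409) = - (3 - 677448) = \left(-1\right) \left(-677445\right) = 677445$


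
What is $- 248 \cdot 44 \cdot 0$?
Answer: $0$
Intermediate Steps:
$- 248 \cdot 44 \cdot 0 = \left(-248\right) 0 = 0$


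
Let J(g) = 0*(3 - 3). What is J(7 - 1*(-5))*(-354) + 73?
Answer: 73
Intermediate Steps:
J(g) = 0 (J(g) = 0*0 = 0)
J(7 - 1*(-5))*(-354) + 73 = 0*(-354) + 73 = 0 + 73 = 73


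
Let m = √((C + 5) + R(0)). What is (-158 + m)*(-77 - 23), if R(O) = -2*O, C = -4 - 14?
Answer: 15800 - 100*I*√13 ≈ 15800.0 - 360.56*I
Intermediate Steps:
C = -18
m = I*√13 (m = √((-18 + 5) - 2*0) = √(-13 + 0) = √(-13) = I*√13 ≈ 3.6056*I)
(-158 + m)*(-77 - 23) = (-158 + I*√13)*(-77 - 23) = (-158 + I*√13)*(-100) = 15800 - 100*I*√13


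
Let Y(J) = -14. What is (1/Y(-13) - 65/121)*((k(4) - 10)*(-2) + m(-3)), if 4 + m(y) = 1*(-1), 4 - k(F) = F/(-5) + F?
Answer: -69077/8470 ≈ -8.1555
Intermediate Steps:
k(F) = 4 - 4*F/5 (k(F) = 4 - (F/(-5) + F) = 4 - (-F/5 + F) = 4 - 4*F/5)
m(y) = -5 (m(y) = -4 + 1*(-1) = -4 - 1 = -5)
(1/Y(-13) - 65/121)*((k(4) - 10)*(-2) + m(-3)) = (1/(-14) - 65/121)*(((4 - ⅘*4) - 10)*(-2) - 5) = (1*(-1/14) - 65*1/121)*(((4 - 16/5) - 10)*(-2) - 5) = (-1/14 - 65/121)*((⅘ - 10)*(-2) - 5) = -1031*(-46/5*(-2) - 5)/1694 = -1031*(92/5 - 5)/1694 = -1031/1694*67/5 = -69077/8470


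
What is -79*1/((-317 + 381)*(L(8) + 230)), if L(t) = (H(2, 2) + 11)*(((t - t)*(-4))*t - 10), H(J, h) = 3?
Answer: -79/5760 ≈ -0.013715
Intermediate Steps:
L(t) = -140 (L(t) = (3 + 11)*(((t - t)*(-4))*t - 10) = 14*((0*(-4))*t - 10) = 14*(0*t - 10) = 14*(0 - 10) = 14*(-10) = -140)
-79*1/((-317 + 381)*(L(8) + 230)) = -79*1/((-317 + 381)*(-140 + 230)) = -79/(64*90) = -79/5760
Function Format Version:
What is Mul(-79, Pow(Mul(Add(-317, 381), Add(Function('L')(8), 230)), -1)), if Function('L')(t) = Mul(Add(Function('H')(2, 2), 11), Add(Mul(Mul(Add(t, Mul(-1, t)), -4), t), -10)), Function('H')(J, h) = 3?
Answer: Rational(-79, 5760) ≈ -0.013715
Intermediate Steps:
Function('L')(t) = -140 (Function('L')(t) = Mul(Add(3, 11), Add(Mul(Mul(Add(t, Mul(-1, t)), -4), t), -10)) = Mul(14, Add(Mul(Mul(0, -4), t), -10)) = Mul(14, Add(Mul(0, t), -10)) = Mul(14, Add(0, -10)) = Mul(14, -10) = -140)
Mul(-79, Pow(Mul(Add(-317, 381), Add(Function('L')(8), 230)), -1)) = Mul(-79, Pow(Mul(Add(-317, 381), Add(-140, 230)), -1)) = Mul(-79, Pow(Mul(64, 90), -1)) = Mul(-79, Pow(5760, -1)) = Mul(-79, Rational(1, 5760)) = Rational(-79, 5760)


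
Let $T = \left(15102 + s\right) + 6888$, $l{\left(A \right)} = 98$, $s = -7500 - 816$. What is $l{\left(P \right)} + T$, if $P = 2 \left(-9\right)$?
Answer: $13772$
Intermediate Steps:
$P = -18$
$s = -8316$ ($s = -7500 - 816 = -8316$)
$T = 13674$ ($T = \left(15102 - 8316\right) + 6888 = 6786 + 6888 = 13674$)
$l{\left(P \right)} + T = 98 + 13674 = 13772$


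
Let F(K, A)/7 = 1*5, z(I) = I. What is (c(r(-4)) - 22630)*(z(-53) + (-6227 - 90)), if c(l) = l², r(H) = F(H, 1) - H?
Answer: 134464330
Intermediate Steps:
F(K, A) = 35 (F(K, A) = 7*(1*5) = 7*5 = 35)
r(H) = 35 - H
(c(r(-4)) - 22630)*(z(-53) + (-6227 - 90)) = ((35 - 1*(-4))² - 22630)*(-53 + (-6227 - 90)) = ((35 + 4)² - 22630)*(-53 - 6317) = (39² - 22630)*(-6370) = (1521 - 22630)*(-6370) = -21109*(-6370) = 134464330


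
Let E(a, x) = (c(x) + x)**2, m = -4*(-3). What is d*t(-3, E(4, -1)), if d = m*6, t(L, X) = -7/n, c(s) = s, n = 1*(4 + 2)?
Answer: -84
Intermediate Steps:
n = 6 (n = 1*6 = 6)
m = 12
E(a, x) = 4*x**2 (E(a, x) = (x + x)**2 = (2*x)**2 = 4*x**2)
t(L, X) = -7/6
d = 72 (d = 12*6 = 72)
d*t(-3, E(4, -1)) = 72*(-7/6) = -84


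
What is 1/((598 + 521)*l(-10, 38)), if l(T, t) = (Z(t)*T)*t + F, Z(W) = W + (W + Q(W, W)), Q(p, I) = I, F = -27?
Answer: -1/48505293 ≈ -2.0616e-8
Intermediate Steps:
Z(W) = 3*W (Z(W) = W + (W + W) = W + 2*W = 3*W)
l(T, t) = -27 + 3*T*t**2 (l(T, t) = ((3*t)*T)*t - 27 = (3*T*t)*t - 27 = 3*T*t**2 - 27 = -27 + 3*T*t**2)
1/((598 + 521)*l(-10, 38)) = 1/((598 + 521)*(-27 + 3*(-10)*38**2)) = 1/(1119*(-27 + 3*(-10)*1444)) = 1/(1119*(-27 - 43320)) = 1/(1119*(-43347)) = 1/(-48505293) = -1/48505293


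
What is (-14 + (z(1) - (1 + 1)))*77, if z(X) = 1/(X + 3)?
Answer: -4851/4 ≈ -1212.8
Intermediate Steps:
z(X) = 1/(3 + X)
(-14 + (z(1) - (1 + 1)))*77 = (-14 + (1/(3 + 1) - (1 + 1)))*77 = (-14 + (1/4 - 1*2))*77 = (-14 + (¼ - 2))*77 = (-14 - 7/4)*77 = -63/4*77 = -4851/4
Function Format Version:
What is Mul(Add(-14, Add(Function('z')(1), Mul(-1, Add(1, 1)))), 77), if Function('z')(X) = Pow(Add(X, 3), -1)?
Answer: Rational(-4851, 4) ≈ -1212.8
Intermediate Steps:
Function('z')(X) = Pow(Add(3, X), -1)
Mul(Add(-14, Add(Function('z')(1), Mul(-1, Add(1, 1)))), 77) = Mul(Add(-14, Add(Pow(Add(3, 1), -1), Mul(-1, Add(1, 1)))), 77) = Mul(Add(-14, Add(Pow(4, -1), Mul(-1, 2))), 77) = Mul(Add(-14, Add(Rational(1, 4), -2)), 77) = Mul(Add(-14, Rational(-7, 4)), 77) = Mul(Rational(-63, 4), 77) = Rational(-4851, 4)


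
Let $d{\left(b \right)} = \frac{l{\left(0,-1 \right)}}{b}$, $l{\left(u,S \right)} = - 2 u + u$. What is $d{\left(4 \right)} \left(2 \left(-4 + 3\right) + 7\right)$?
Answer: $0$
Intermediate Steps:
$l{\left(u,S \right)} = - u$
$d{\left(b \right)} = 0$ ($d{\left(b \right)} = \frac{\left(-1\right) 0}{b} = \frac{0}{b} = 0$)
$d{\left(4 \right)} \left(2 \left(-4 + 3\right) + 7\right) = 0 \left(2 \left(-4 + 3\right) + 7\right) = 0 \left(2 \left(-1\right) + 7\right) = 0 \left(-2 + 7\right) = 0 \cdot 5 = 0$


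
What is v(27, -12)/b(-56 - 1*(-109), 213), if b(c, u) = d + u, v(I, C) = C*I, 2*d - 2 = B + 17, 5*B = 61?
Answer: -180/127 ≈ -1.4173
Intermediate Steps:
B = 61/5 (B = (⅕)*61 = 61/5 ≈ 12.200)
d = 78/5 (d = 1 + (61/5 + 17)/2 = 1 + (½)*(146/5) = 1 + 73/5 = 78/5 ≈ 15.600)
b(c, u) = 78/5 + u
v(27, -12)/b(-56 - 1*(-109), 213) = (-12*27)/(78/5 + 213) = -324/1143/5 = -324*5/1143 = -180/127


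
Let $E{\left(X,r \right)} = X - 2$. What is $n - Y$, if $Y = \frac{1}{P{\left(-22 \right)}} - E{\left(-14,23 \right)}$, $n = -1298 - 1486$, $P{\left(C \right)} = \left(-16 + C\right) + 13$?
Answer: $- \frac{69999}{25} \approx -2800.0$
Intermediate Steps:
$P{\left(C \right)} = -3 + C$
$E{\left(X,r \right)} = -2 + X$
$n = -2784$
$Y = \frac{399}{25}$ ($Y = \frac{1}{-3 - 22} - \left(-2 - 14\right) = \frac{1}{-25} - -16 = - \frac{1}{25} + 16 = \frac{399}{25} \approx 15.96$)
$n - Y = -2784 - \frac{399}{25} = - \frac{69999}{25}$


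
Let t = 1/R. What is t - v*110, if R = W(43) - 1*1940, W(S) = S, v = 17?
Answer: -3547391/1897 ≈ -1870.0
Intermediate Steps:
R = -1897 (R = 43 - 1*1940 = 43 - 1940 = -1897)
t = -1/1897 (t = 1/(-1897) = -1/1897 ≈ -0.00052715)
t - v*110 = -1/1897 - 17*110 = -1/1897 - 1*1870 = -1/1897 - 1870 = -3547391/1897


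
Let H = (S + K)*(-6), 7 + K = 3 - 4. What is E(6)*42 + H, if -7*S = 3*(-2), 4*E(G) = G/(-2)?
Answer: 159/14 ≈ 11.357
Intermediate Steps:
E(G) = -G/8 (E(G) = (G/(-2))/4 = (G*(-½))/4 = (-G/2)/4 = -G/8)
S = 6/7 (S = -3*(-2)/7 = -⅐*(-6) = 6/7 ≈ 0.85714)
K = -8 (K = -7 + (3 - 4) = -7 - 1 = -8)
H = 300/7 (H = (6/7 - 8)*(-6) = -50/7*(-6) = 300/7 ≈ 42.857)
E(6)*42 + H = -⅛*6*42 + 300/7 = -¾*42 + 300/7 = -63/2 + 300/7 = 159/14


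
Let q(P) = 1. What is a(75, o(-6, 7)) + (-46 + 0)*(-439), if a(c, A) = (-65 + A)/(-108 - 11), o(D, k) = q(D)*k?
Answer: 2403144/119 ≈ 20195.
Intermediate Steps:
o(D, k) = k (o(D, k) = 1*k = k)
a(c, A) = 65/119 - A/119 (a(c, A) = (-65 + A)/(-119) = (-65 + A)*(-1/119) = 65/119 - A/119)
a(75, o(-6, 7)) + (-46 + 0)*(-439) = (65/119 - 1/119*7) + (-46 + 0)*(-439) = (65/119 - 1/17) - 46*(-439) = 58/119 + 20194 = 2403144/119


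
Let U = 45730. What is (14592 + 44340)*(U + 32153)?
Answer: 4589800956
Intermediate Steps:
(14592 + 44340)*(U + 32153) = (14592 + 44340)*(45730 + 32153) = 58932*77883 = 4589800956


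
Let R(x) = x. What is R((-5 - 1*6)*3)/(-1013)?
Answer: 33/1013 ≈ 0.032577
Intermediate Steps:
R((-5 - 1*6)*3)/(-1013) = ((-5 - 1*6)*3)/(-1013) = ((-5 - 6)*3)*(-1/1013) = -11*3*(-1/1013) = -33*(-1/1013) = 33/1013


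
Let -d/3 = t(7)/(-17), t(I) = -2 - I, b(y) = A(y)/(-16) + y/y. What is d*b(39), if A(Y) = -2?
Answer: -243/136 ≈ -1.7868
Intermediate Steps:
b(y) = 9/8 (b(y) = -2/(-16) + y/y = -2*(-1/16) + 1 = ⅛ + 1 = 9/8)
d = -27/17 (d = -3*(-2 - 1*7)/(-17) = -3*(-2 - 7)*(-1)/17 = -(-27)*(-1)/17 = -3*9/17 = -27/17 ≈ -1.5882)
d*b(39) = -27/17*9/8 = -243/136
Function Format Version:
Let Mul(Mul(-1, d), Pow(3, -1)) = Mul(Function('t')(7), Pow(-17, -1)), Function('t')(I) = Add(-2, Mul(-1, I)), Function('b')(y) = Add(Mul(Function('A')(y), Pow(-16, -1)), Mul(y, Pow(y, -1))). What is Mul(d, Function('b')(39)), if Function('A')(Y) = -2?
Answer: Rational(-243, 136) ≈ -1.7868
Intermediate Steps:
Function('b')(y) = Rational(9, 8) (Function('b')(y) = Add(Mul(-2, Pow(-16, -1)), Mul(y, Pow(y, -1))) = Add(Mul(-2, Rational(-1, 16)), 1) = Add(Rational(1, 8), 1) = Rational(9, 8))
d = Rational(-27, 17) (d = Mul(-3, Mul(Add(-2, Mul(-1, 7)), Pow(-17, -1))) = Mul(-3, Mul(Add(-2, -7), Rational(-1, 17))) = Mul(-3, Mul(-9, Rational(-1, 17))) = Mul(-3, Rational(9, 17)) = Rational(-27, 17) ≈ -1.5882)
Mul(d, Function('b')(39)) = Mul(Rational(-27, 17), Rational(9, 8)) = Rational(-243, 136)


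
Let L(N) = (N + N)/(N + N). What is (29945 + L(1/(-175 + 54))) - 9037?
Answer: 20909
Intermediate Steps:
L(N) = 1 (L(N) = (2*N)/((2*N)) = (2*N)*(1/(2*N)) = 1)
(29945 + L(1/(-175 + 54))) - 9037 = (29945 + 1) - 9037 = 29946 - 9037 = 20909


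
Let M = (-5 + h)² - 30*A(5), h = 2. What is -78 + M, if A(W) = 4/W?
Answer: -93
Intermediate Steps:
M = -15 (M = (-5 + 2)² - 120/5 = (-3)² - 120/5 = 9 - 30*⅘ = 9 - 24 = -15)
-78 + M = -78 - 15 = -93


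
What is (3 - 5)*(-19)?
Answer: 38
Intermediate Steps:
(3 - 5)*(-19) = -2*(-19) = 38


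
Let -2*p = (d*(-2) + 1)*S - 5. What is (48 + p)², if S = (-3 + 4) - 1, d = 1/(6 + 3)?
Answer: 10201/4 ≈ 2550.3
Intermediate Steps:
d = ⅑ (d = 1/9 = ⅑ ≈ 0.11111)
S = 0 (S = 1 - 1 = 0)
p = 5/2 (p = -(((⅑)*(-2) + 1)*0 - 5)/2 = -((-2/9 + 1)*0 - 5)/2 = -((7/9)*0 - 5)/2 = -(0 - 5)/2 = -½*(-5) = 5/2 ≈ 2.5000)
(48 + p)² = (48 + 5/2)² = (101/2)² = 10201/4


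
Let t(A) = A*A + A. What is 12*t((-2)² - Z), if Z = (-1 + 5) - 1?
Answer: 24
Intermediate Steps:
Z = 3 (Z = 4 - 1 = 3)
t(A) = A + A² (t(A) = A² + A = A + A²)
12*t((-2)² - Z) = 12*(((-2)² - 1*3)*(1 + ((-2)² - 1*3))) = 12*((4 - 3)*(1 + (4 - 3))) = 12*(1*(1 + 1)) = 12*(1*2) = 12*2 = 24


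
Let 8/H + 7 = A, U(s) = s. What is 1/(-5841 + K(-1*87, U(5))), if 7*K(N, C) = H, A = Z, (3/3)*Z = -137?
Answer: -126/735967 ≈ -0.00017120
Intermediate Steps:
Z = -137
A = -137
H = -1/18 (H = 8/(-7 - 137) = 8/(-144) = 8*(-1/144) = -1/18 ≈ -0.055556)
K(N, C) = -1/126 (K(N, C) = (1/7)*(-1/18) = -1/126)
1/(-5841 + K(-1*87, U(5))) = 1/(-5841 - 1/126) = 1/(-735967/126) = -126/735967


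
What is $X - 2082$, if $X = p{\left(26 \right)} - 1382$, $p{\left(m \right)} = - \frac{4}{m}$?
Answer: $- \frac{45034}{13} \approx -3464.2$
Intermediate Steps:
$X = - \frac{17968}{13}$ ($X = - \frac{4}{26} - 1382 = \left(-4\right) \frac{1}{26} - 1382 = - \frac{2}{13} - 1382 = - \frac{17968}{13} \approx -1382.2$)
$X - 2082 = - \frac{17968}{13} - 2082 = - \frac{45034}{13}$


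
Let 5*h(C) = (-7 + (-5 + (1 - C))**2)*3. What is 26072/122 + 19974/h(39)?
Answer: 13021501/56181 ≈ 231.78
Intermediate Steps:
h(C) = -21/5 + 3*(-4 - C)**2/5 (h(C) = ((-7 + (-5 + (1 - C))**2)*3)/5 = ((-7 + (-4 - C)**2)*3)/5 = (-21 + 3*(-4 - C)**2)/5 = -21/5 + 3*(-4 - C)**2/5)
26072/122 + 19974/h(39) = 26072/122 + 19974/(-21/5 + 3*(4 + 39)**2/5) = 26072*(1/122) + 19974/(-21/5 + (3/5)*43**2) = 13036/61 + 19974/(-21/5 + (3/5)*1849) = 13036/61 + 19974/(-21/5 + 5547/5) = 13036/61 + 19974/(5526/5) = 13036/61 + 19974*(5/5526) = 13036/61 + 16645/921 = 13021501/56181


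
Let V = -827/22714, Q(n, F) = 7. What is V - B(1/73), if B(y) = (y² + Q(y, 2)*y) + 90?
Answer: -10909898191/121042906 ≈ -90.132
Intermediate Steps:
V = -827/22714 (V = -827*1/22714 = -827/22714 ≈ -0.036409)
B(y) = 90 + y² + 7*y (B(y) = (y² + 7*y) + 90 = 90 + y² + 7*y)
V - B(1/73) = -827/22714 - (90 + (1/73)² + 7/73) = -827/22714 - (90 + (1/73)² + 7*(1/73)) = -827/22714 - (90 + 1/5329 + 7/73) = -827/22714 - 1*480122/5329 = -827/22714 - 480122/5329 = -10909898191/121042906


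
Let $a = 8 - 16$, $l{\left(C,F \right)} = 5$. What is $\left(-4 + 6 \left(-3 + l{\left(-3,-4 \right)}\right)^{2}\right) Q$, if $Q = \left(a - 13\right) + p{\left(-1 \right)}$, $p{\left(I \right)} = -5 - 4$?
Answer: $-600$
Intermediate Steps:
$p{\left(I \right)} = -9$ ($p{\left(I \right)} = -5 - 4 = -9$)
$a = -8$
$Q = -30$ ($Q = \left(-8 - 13\right) - 9 = -21 - 9 = -30$)
$\left(-4 + 6 \left(-3 + l{\left(-3,-4 \right)}\right)^{2}\right) Q = \left(-4 + 6 \left(-3 + 5\right)^{2}\right) \left(-30\right) = \left(-4 + 6 \cdot 2^{2}\right) \left(-30\right) = \left(-4 + 6 \cdot 4\right) \left(-30\right) = \left(-4 + 24\right) \left(-30\right) = 20 \left(-30\right) = -600$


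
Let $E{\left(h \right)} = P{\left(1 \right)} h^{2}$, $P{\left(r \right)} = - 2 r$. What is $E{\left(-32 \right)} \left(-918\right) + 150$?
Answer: $1880214$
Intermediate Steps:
$E{\left(h \right)} = - 2 h^{2}$ ($E{\left(h \right)} = \left(-2\right) 1 h^{2} = - 2 h^{2}$)
$E{\left(-32 \right)} \left(-918\right) + 150 = - 2 \left(-32\right)^{2} \left(-918\right) + 150 = \left(-2\right) 1024 \left(-918\right) + 150 = \left(-2048\right) \left(-918\right) + 150 = 1880064 + 150 = 1880214$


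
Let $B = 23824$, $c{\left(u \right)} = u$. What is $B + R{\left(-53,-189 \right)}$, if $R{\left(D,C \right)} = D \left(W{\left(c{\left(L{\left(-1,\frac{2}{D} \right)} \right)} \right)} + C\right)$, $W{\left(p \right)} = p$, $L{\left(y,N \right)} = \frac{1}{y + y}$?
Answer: $\frac{67735}{2} \approx 33868.0$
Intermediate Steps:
$L{\left(y,N \right)} = \frac{1}{2 y}$
$R{\left(D,C \right)} = D \left(- \frac{1}{2} + C\right)$ ($R{\left(D,C \right)} = D \left(\frac{1}{2 \left(-1\right)} + C\right) = D \left(\frac{1}{2} \left(-1\right) + C\right) = D \left(- \frac{1}{2} + C\right)$)
$B + R{\left(-53,-189 \right)} = 23824 - 53 \left(- \frac{1}{2} - 189\right) = 23824 - - \frac{20087}{2} = 23824 + \frac{20087}{2} = \frac{67735}{2}$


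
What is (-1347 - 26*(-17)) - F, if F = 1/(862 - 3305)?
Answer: -2210914/2443 ≈ -905.00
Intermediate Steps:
F = -1/2443 (F = 1/(-2443) = -1/2443 ≈ -0.00040933)
(-1347 - 26*(-17)) - F = (-1347 - 26*(-17)) - 1*(-1/2443) = (-1347 + 442) + 1/2443 = -905 + 1/2443 = -2210914/2443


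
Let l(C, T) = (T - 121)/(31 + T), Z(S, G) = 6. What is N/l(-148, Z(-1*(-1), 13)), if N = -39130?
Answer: 289562/23 ≈ 12590.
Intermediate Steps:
l(C, T) = (-121 + T)/(31 + T)
N/l(-148, Z(-1*(-1), 13)) = -39130*(31 + 6)/(-121 + 6) = -39130/(-115/37) = -39130*(-37/115) = 289562/23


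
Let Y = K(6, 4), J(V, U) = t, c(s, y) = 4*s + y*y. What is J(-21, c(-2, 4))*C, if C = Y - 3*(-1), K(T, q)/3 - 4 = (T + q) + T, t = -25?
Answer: -1575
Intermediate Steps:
c(s, y) = y**2 + 4*s (c(s, y) = 4*s + y**2 = y**2 + 4*s)
J(V, U) = -25
K(T, q) = 12 + 3*q + 6*T (K(T, q) = 12 + 3*((T + q) + T) = 12 + 3*(q + 2*T) = 12 + (3*q + 6*T) = 12 + 3*q + 6*T)
Y = 60 (Y = 12 + 3*4 + 6*6 = 12 + 12 + 36 = 60)
C = 63 (C = 60 - 3*(-1) = 60 + 3 = 63)
J(-21, c(-2, 4))*C = -25*63 = -1575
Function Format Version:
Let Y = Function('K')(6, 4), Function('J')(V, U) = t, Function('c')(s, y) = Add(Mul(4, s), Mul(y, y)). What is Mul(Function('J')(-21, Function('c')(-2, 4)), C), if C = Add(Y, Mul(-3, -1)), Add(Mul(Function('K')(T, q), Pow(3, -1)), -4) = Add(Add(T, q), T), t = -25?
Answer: -1575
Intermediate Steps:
Function('c')(s, y) = Add(Pow(y, 2), Mul(4, s)) (Function('c')(s, y) = Add(Mul(4, s), Pow(y, 2)) = Add(Pow(y, 2), Mul(4, s)))
Function('J')(V, U) = -25
Function('K')(T, q) = Add(12, Mul(3, q), Mul(6, T)) (Function('K')(T, q) = Add(12, Mul(3, Add(Add(T, q), T))) = Add(12, Mul(3, Add(q, Mul(2, T)))) = Add(12, Add(Mul(3, q), Mul(6, T))) = Add(12, Mul(3, q), Mul(6, T)))
Y = 60 (Y = Add(12, Mul(3, 4), Mul(6, 6)) = Add(12, 12, 36) = 60)
C = 63 (C = Add(60, Mul(-3, -1)) = Add(60, 3) = 63)
Mul(Function('J')(-21, Function('c')(-2, 4)), C) = Mul(-25, 63) = -1575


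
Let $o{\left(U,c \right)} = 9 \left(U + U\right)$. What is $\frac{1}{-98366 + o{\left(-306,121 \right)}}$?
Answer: $- \frac{1}{103874} \approx -9.6271 \cdot 10^{-6}$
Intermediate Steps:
$o{\left(U,c \right)} = 18 U$ ($o{\left(U,c \right)} = 9 \cdot 2 U = 18 U$)
$\frac{1}{-98366 + o{\left(-306,121 \right)}} = \frac{1}{-98366 + 18 \left(-306\right)} = \frac{1}{-98366 - 5508} = \frac{1}{-103874} = - \frac{1}{103874}$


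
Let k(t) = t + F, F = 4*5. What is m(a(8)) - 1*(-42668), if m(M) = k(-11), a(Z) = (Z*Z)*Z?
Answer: 42677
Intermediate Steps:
F = 20
k(t) = 20 + t (k(t) = t + 20 = 20 + t)
a(Z) = Z³ (a(Z) = Z²*Z = Z³)
m(M) = 9 (m(M) = 20 - 11 = 9)
m(a(8)) - 1*(-42668) = 9 - 1*(-42668) = 9 + 42668 = 42677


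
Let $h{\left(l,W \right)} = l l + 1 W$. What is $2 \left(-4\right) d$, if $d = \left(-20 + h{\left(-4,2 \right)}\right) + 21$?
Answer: $-152$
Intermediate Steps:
$h{\left(l,W \right)} = W + l^{2}$ ($h{\left(l,W \right)} = l^{2} + W = W + l^{2}$)
$d = 19$ ($d = \left(-20 + \left(2 + \left(-4\right)^{2}\right)\right) + 21 = \left(-20 + \left(2 + 16\right)\right) + 21 = \left(-20 + 18\right) + 21 = -2 + 21 = 19$)
$2 \left(-4\right) d = 2 \left(-4\right) 19 = \left(-8\right) 19 = -152$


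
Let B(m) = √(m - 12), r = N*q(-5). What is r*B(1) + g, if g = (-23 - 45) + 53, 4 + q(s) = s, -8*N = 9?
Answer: -15 + 81*I*√11/8 ≈ -15.0 + 33.581*I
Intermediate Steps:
N = -9/8 (N = -⅛*9 = -9/8 ≈ -1.1250)
q(s) = -4 + s
r = 81/8 (r = -9*(-4 - 5)/8 = -9/8*(-9) = 81/8 ≈ 10.125)
g = -15 (g = -68 + 53 = -15)
B(m) = √(-12 + m)
r*B(1) + g = 81*√(-12 + 1)/8 - 15 = 81*√(-11)/8 - 15 = 81*(I*√11)/8 - 15 = 81*I*√11/8 - 15 = -15 + 81*I*√11/8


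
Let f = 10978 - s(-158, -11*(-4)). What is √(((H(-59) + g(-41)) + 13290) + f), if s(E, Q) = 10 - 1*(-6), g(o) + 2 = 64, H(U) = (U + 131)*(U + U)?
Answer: √15818 ≈ 125.77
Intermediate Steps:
H(U) = 2*U*(131 + U) (H(U) = (131 + U)*(2*U) = 2*U*(131 + U))
g(o) = 62 (g(o) = -2 + 64 = 62)
s(E, Q) = 16 (s(E, Q) = 10 + 6 = 16)
f = 10962 (f = 10978 - 1*16 = 10978 - 16 = 10962)
√(((H(-59) + g(-41)) + 13290) + f) = √(((2*(-59)*(131 - 59) + 62) + 13290) + 10962) = √(((2*(-59)*72 + 62) + 13290) + 10962) = √(((-8496 + 62) + 13290) + 10962) = √((-8434 + 13290) + 10962) = √(4856 + 10962) = √15818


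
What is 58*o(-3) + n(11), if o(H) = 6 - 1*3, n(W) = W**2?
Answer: 295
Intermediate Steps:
o(H) = 3 (o(H) = 6 - 3 = 3)
58*o(-3) + n(11) = 58*3 + 11**2 = 174 + 121 = 295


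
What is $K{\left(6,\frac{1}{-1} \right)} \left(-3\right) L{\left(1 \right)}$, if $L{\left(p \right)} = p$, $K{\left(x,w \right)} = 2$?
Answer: $-6$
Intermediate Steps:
$K{\left(6,\frac{1}{-1} \right)} \left(-3\right) L{\left(1 \right)} = 2 \left(-3\right) 1 = \left(-6\right) 1 = -6$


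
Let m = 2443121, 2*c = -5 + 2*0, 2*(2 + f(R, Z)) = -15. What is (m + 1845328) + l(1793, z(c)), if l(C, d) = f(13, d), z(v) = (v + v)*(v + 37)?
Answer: 8576879/2 ≈ 4.2884e+6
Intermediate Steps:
f(R, Z) = -19/2 (f(R, Z) = -2 + (½)*(-15) = -2 - 15/2 = -19/2)
c = -5/2 (c = (-5 + 2*0)/2 = (-5 + 0)/2 = (½)*(-5) = -5/2 ≈ -2.5000)
z(v) = 2*v*(37 + v) (z(v) = (2*v)*(37 + v) = 2*v*(37 + v))
l(C, d) = -19/2
(m + 1845328) + l(1793, z(c)) = (2443121 + 1845328) - 19/2 = 4288449 - 19/2 = 8576879/2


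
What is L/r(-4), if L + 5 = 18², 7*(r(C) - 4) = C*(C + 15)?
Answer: -2233/16 ≈ -139.56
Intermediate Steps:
r(C) = 4 + C*(15 + C)/7 (r(C) = 4 + (C*(C + 15))/7 = 4 + (C*(15 + C))/7 = 4 + C*(15 + C)/7)
L = 319 (L = -5 + 18² = -5 + 324 = 319)
L/r(-4) = 319/(4 + (⅐)*(-4)² + (15/7)*(-4)) = 319/(4 + (⅐)*16 - 60/7) = 319/(4 + 16/7 - 60/7) = 319/(-16/7) = 319*(-7/16) = -2233/16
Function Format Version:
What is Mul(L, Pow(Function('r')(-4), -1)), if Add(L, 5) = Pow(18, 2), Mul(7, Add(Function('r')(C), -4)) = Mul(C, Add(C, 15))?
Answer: Rational(-2233, 16) ≈ -139.56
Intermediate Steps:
Function('r')(C) = Add(4, Mul(Rational(1, 7), C, Add(15, C))) (Function('r')(C) = Add(4, Mul(Rational(1, 7), Mul(C, Add(C, 15)))) = Add(4, Mul(Rational(1, 7), Mul(C, Add(15, C)))) = Add(4, Mul(Rational(1, 7), C, Add(15, C))))
L = 319 (L = Add(-5, Pow(18, 2)) = Add(-5, 324) = 319)
Mul(L, Pow(Function('r')(-4), -1)) = Mul(319, Pow(Add(4, Mul(Rational(1, 7), Pow(-4, 2)), Mul(Rational(15, 7), -4)), -1)) = Mul(319, Pow(Add(4, Mul(Rational(1, 7), 16), Rational(-60, 7)), -1)) = Mul(319, Pow(Add(4, Rational(16, 7), Rational(-60, 7)), -1)) = Mul(319, Pow(Rational(-16, 7), -1)) = Mul(319, Rational(-7, 16)) = Rational(-2233, 16)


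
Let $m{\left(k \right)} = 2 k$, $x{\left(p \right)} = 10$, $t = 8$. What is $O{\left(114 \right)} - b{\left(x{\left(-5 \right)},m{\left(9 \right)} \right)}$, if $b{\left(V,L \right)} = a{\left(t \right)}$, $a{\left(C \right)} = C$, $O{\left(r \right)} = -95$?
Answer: $-103$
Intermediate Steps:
$b{\left(V,L \right)} = 8$
$O{\left(114 \right)} - b{\left(x{\left(-5 \right)},m{\left(9 \right)} \right)} = -95 - 8 = -103$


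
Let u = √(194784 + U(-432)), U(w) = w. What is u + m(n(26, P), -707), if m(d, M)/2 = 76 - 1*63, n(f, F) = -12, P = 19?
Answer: 26 + 4*√12147 ≈ 466.85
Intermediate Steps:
m(d, M) = 26 (m(d, M) = 2*(76 - 1*63) = 2*(76 - 63) = 2*13 = 26)
u = 4*√12147 (u = √(194784 - 432) = √194352 = 4*√12147 ≈ 440.85)
u + m(n(26, P), -707) = 4*√12147 + 26 = 26 + 4*√12147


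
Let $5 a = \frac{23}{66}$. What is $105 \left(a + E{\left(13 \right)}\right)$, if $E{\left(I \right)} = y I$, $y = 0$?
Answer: $\frac{161}{22} \approx 7.3182$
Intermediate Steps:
$E{\left(I \right)} = 0$ ($E{\left(I \right)} = 0 I = 0$)
$a = \frac{23}{330}$ ($a = \frac{23 \cdot \frac{1}{66}}{5} = \frac{1}{5} \cdot \frac{23}{66} = \frac{23}{330} \approx 0.069697$)
$105 \left(a + E{\left(13 \right)}\right) = 105 \left(\frac{23}{330} + 0\right) = 105 \cdot \frac{23}{330} = \frac{161}{22}$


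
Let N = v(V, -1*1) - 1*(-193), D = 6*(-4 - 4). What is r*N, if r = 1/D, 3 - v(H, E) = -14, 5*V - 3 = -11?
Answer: -35/8 ≈ -4.3750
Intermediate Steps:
V = -8/5 (V = ⅗ + (⅕)*(-11) = ⅗ - 11/5 = -8/5 ≈ -1.6000)
D = -48 (D = 6*(-8) = -48)
v(H, E) = 17 (v(H, E) = 3 - 1*(-14) = 3 + 14 = 17)
r = -1/48 (r = 1/(-48) = -1/48 ≈ -0.020833)
N = 210 (N = 17 - 1*(-193) = 17 + 193 = 210)
r*N = -1/48*210 = -35/8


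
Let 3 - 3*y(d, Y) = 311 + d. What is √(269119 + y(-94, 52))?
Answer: √2421429/3 ≈ 518.70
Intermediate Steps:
y(d, Y) = -308/3 - d/3 (y(d, Y) = 1 - (311 + d)/3 = 1 + (-311/3 - d/3) = -308/3 - d/3)
√(269119 + y(-94, 52)) = √(269119 + (-308/3 - ⅓*(-94))) = √(269119 + (-308/3 + 94/3)) = √(269119 - 214/3) = √(807143/3) = √2421429/3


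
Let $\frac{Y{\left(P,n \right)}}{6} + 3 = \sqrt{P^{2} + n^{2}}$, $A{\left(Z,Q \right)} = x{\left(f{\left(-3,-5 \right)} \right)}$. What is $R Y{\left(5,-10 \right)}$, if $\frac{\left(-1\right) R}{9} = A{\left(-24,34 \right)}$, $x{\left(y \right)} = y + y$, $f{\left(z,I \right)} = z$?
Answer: $-972 + 1620 \sqrt{5} \approx 2650.4$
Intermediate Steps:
$x{\left(y \right)} = 2 y$
$A{\left(Z,Q \right)} = -6$ ($A{\left(Z,Q \right)} = 2 \left(-3\right) = -6$)
$Y{\left(P,n \right)} = -18 + 6 \sqrt{P^{2} + n^{2}}$
$R = 54$ ($R = \left(-9\right) \left(-6\right) = 54$)
$R Y{\left(5,-10 \right)} = 54 \left(-18 + 6 \sqrt{5^{2} + \left(-10\right)^{2}}\right) = 54 \left(-18 + 6 \sqrt{25 + 100}\right) = 54 \left(-18 + 6 \sqrt{125}\right) = 54 \left(-18 + 6 \cdot 5 \sqrt{5}\right) = 54 \left(-18 + 30 \sqrt{5}\right) = -972 + 1620 \sqrt{5}$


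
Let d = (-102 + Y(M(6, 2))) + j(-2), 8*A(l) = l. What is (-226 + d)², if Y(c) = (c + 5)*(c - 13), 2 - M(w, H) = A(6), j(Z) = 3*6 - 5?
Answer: 38626225/256 ≈ 1.5088e+5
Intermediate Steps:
A(l) = l/8
j(Z) = 13 (j(Z) = 18 - 5 = 13)
M(w, H) = 5/4 (M(w, H) = 2 - 6/8 = 2 - 1*¾ = 2 - ¾ = 5/4)
Y(c) = (-13 + c)*(5 + c) (Y(c) = (5 + c)*(-13 + c) = (-13 + c)*(5 + c))
d = -2599/16 (d = (-102 + (-65 + (5/4)² - 8*5/4)) + 13 = (-102 + (-65 + 25/16 - 10)) + 13 = (-102 - 1175/16) + 13 = -2807/16 + 13 = -2599/16 ≈ -162.44)
(-226 + d)² = (-226 - 2599/16)² = (-6215/16)² = 38626225/256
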